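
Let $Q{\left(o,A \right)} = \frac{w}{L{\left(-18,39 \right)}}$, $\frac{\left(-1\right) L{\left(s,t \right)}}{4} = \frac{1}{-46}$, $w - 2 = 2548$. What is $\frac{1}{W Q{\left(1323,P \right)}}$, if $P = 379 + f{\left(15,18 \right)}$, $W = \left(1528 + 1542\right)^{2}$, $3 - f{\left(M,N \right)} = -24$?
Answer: $\frac{1}{276385192500} \approx 3.6181 \cdot 10^{-12}$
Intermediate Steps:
$w = 2550$ ($w = 2 + 2548 = 2550$)
$f{\left(M,N \right)} = 27$ ($f{\left(M,N \right)} = 3 - -24 = 3 + 24 = 27$)
$W = 9424900$ ($W = 3070^{2} = 9424900$)
$L{\left(s,t \right)} = \frac{2}{23}$ ($L{\left(s,t \right)} = - \frac{4}{-46} = \left(-4\right) \left(- \frac{1}{46}\right) = \frac{2}{23}$)
$P = 406$ ($P = 379 + 27 = 406$)
$Q{\left(o,A \right)} = 29325$ ($Q{\left(o,A \right)} = \frac{2550}{\frac{2}{23}} = 2550 \cdot \frac{23}{2} = 29325$)
$\frac{1}{W Q{\left(1323,P \right)}} = \frac{1}{9424900 \cdot 29325} = \frac{1}{9424900} \cdot \frac{1}{29325} = \frac{1}{276385192500}$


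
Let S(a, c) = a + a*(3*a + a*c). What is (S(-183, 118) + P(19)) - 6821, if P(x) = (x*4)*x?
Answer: 4046609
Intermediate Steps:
P(x) = 4*x**2 (P(x) = (4*x)*x = 4*x**2)
(S(-183, 118) + P(19)) - 6821 = (-183*(1 + 3*(-183) - 183*118) + 4*19**2) - 6821 = (-183*(1 - 549 - 21594) + 4*361) - 6821 = (-183*(-22142) + 1444) - 6821 = (4051986 + 1444) - 6821 = 4053430 - 6821 = 4046609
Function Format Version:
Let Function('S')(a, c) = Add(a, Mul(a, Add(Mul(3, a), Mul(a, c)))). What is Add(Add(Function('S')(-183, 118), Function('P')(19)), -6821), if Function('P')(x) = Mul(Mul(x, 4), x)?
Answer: 4046609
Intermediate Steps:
Function('P')(x) = Mul(4, Pow(x, 2)) (Function('P')(x) = Mul(Mul(4, x), x) = Mul(4, Pow(x, 2)))
Add(Add(Function('S')(-183, 118), Function('P')(19)), -6821) = Add(Add(Mul(-183, Add(1, Mul(3, -183), Mul(-183, 118))), Mul(4, Pow(19, 2))), -6821) = Add(Add(Mul(-183, Add(1, -549, -21594)), Mul(4, 361)), -6821) = Add(Add(Mul(-183, -22142), 1444), -6821) = Add(Add(4051986, 1444), -6821) = Add(4053430, -6821) = 4046609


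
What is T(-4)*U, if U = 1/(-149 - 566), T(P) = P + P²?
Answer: -12/715 ≈ -0.016783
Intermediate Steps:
U = -1/715 (U = 1/(-715) = -1/715 ≈ -0.0013986)
T(-4)*U = -4*(1 - 4)*(-1/715) = -4*(-3)*(-1/715) = 12*(-1/715) = -12/715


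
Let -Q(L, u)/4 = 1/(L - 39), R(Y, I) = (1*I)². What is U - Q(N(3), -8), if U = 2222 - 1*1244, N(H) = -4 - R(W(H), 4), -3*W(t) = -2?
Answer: 57698/59 ≈ 977.93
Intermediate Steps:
W(t) = ⅔ (W(t) = -⅓*(-2) = ⅔)
R(Y, I) = I²
N(H) = -20 (N(H) = -4 - 1*4² = -4 - 1*16 = -4 - 16 = -20)
Q(L, u) = -4/(-39 + L) (Q(L, u) = -4/(L - 39) = -4/(-39 + L))
U = 978 (U = 2222 - 1244 = 978)
U - Q(N(3), -8) = 978 - (-4)/(-39 - 20) = 978 - (-4)/(-59) = 978 - (-4)*(-1)/59 = 978 - 1*4/59 = 978 - 4/59 = 57698/59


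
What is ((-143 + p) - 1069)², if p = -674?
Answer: 3556996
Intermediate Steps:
((-143 + p) - 1069)² = ((-143 - 674) - 1069)² = (-817 - 1069)² = (-1886)² = 3556996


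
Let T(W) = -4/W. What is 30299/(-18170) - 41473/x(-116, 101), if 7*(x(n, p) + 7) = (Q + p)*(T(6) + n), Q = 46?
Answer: 679119767/44643690 ≈ 15.212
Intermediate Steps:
x(n, p) = -7 + (46 + p)*(-⅔ + n)/7 (x(n, p) = -7 + ((46 + p)*(-4/6 + n))/7 = -7 + ((46 + p)*(-4*⅙ + n))/7 = -7 + ((46 + p)*(-⅔ + n))/7 = -7 + (46 + p)*(-⅔ + n)/7)
30299/(-18170) - 41473/x(-116, 101) = 30299/(-18170) - 41473/(-239/21 - 2/21*101 + (46/7)*(-116) + (⅐)*(-116)*101) = 30299*(-1/18170) - 41473/(-239/21 - 202/21 - 5336/7 - 11716/7) = -30299/18170 - 41473/(-2457) = -30299/18170 - 41473*(-1/2457) = -30299/18170 + 41473/2457 = 679119767/44643690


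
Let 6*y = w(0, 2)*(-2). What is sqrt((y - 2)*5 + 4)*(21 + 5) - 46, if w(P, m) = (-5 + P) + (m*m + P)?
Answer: -46 + 26*I*sqrt(39)/3 ≈ -46.0 + 54.123*I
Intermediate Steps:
w(P, m) = -5 + m**2 + 2*P (w(P, m) = (-5 + P) + (m**2 + P) = (-5 + P) + (P + m**2) = -5 + m**2 + 2*P)
y = 1/3 (y = ((-5 + 2**2 + 2*0)*(-2))/6 = ((-5 + 4 + 0)*(-2))/6 = (-1*(-2))/6 = (1/6)*2 = 1/3 ≈ 0.33333)
sqrt((y - 2)*5 + 4)*(21 + 5) - 46 = sqrt((1/3 - 2)*5 + 4)*(21 + 5) - 46 = sqrt(-5/3*5 + 4)*26 - 46 = sqrt(-25/3 + 4)*26 - 46 = sqrt(-13/3)*26 - 46 = (I*sqrt(39)/3)*26 - 46 = 26*I*sqrt(39)/3 - 46 = -46 + 26*I*sqrt(39)/3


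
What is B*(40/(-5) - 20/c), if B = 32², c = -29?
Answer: -217088/29 ≈ -7485.8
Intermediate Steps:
B = 1024
B*(40/(-5) - 20/c) = 1024*(40/(-5) - 20/(-29)) = 1024*(40*(-⅕) - 20*(-1/29)) = 1024*(-8 + 20/29) = 1024*(-212/29) = -217088/29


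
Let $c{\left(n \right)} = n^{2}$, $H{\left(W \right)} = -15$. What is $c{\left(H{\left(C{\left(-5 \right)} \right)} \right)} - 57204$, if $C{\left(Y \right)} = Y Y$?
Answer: $-56979$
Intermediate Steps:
$C{\left(Y \right)} = Y^{2}$
$c{\left(H{\left(C{\left(-5 \right)} \right)} \right)} - 57204 = \left(-15\right)^{2} - 57204 = 225 - 57204 = -56979$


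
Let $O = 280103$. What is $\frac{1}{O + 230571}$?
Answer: $\frac{1}{510674} \approx 1.9582 \cdot 10^{-6}$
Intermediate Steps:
$\frac{1}{O + 230571} = \frac{1}{280103 + 230571} = \frac{1}{510674}$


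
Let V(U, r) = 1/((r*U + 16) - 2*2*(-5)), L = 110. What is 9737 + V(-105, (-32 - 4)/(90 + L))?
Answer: 5345623/549 ≈ 9737.0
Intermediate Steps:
V(U, r) = 1/(36 + U*r) (V(U, r) = 1/((U*r + 16) - 4*(-5)) = 1/((16 + U*r) + 20) = 1/(36 + U*r))
9737 + V(-105, (-32 - 4)/(90 + L)) = 9737 + 1/(36 - 105*(-32 - 4)/(90 + 110)) = 9737 + 1/(36 - (-3780)/200) = 9737 + 1/(36 - 105*(-9/50)) = 9737 + 1/(36 + 189/10) = 9737 + 1/(549/10) = 9737 + 10/549 = 5345623/549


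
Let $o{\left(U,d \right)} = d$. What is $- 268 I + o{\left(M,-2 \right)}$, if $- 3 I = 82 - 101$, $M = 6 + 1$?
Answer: $- \frac{5098}{3} \approx -1699.3$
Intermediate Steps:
$M = 7$
$I = \frac{19}{3}$ ($I = - \frac{82 - 101}{3} = \left(- \frac{1}{3}\right) \left(-19\right) = \frac{19}{3} \approx 6.3333$)
$- 268 I + o{\left(M,-2 \right)} = \left(-268\right) \frac{19}{3} - 2 = - \frac{5092}{3} - 2 = - \frac{5098}{3}$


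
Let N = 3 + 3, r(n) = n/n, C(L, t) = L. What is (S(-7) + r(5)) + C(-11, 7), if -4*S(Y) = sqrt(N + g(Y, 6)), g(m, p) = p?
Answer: -10 - sqrt(3)/2 ≈ -10.866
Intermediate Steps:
r(n) = 1
N = 6
S(Y) = -sqrt(3)/2 (S(Y) = -sqrt(6 + 6)/4 = -sqrt(3)/2)
(S(-7) + r(5)) + C(-11, 7) = (-sqrt(3)/2 + 1) - 11 = (1 - sqrt(3)/2) - 11 = -10 - sqrt(3)/2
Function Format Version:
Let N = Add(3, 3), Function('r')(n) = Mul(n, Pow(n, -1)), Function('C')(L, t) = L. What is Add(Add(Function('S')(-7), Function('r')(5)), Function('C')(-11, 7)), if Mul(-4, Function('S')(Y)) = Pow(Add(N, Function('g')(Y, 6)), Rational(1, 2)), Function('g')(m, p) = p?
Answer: Add(-10, Mul(Rational(-1, 2), Pow(3, Rational(1, 2)))) ≈ -10.866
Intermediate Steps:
Function('r')(n) = 1
N = 6
Function('S')(Y) = Mul(Rational(-1, 2), Pow(3, Rational(1, 2))) (Function('S')(Y) = Mul(Rational(-1, 4), Pow(Add(6, 6), Rational(1, 2))) = Mul(Rational(-1, 4), Pow(12, Rational(1, 2))) = Mul(Rational(-1, 4), Mul(2, Pow(3, Rational(1, 2)))) = Mul(Rational(-1, 2), Pow(3, Rational(1, 2))))
Add(Add(Function('S')(-7), Function('r')(5)), Function('C')(-11, 7)) = Add(Add(Mul(Rational(-1, 2), Pow(3, Rational(1, 2))), 1), -11) = Add(Add(1, Mul(Rational(-1, 2), Pow(3, Rational(1, 2)))), -11) = Add(-10, Mul(Rational(-1, 2), Pow(3, Rational(1, 2))))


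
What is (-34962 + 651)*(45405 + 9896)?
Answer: -1897432611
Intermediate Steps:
(-34962 + 651)*(45405 + 9896) = -34311*55301 = -1897432611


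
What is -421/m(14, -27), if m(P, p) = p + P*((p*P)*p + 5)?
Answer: -421/142927 ≈ -0.0029456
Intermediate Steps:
m(P, p) = p + P*(5 + P*p**2) (m(P, p) = p + P*((P*p)*p + 5) = p + P*(P*p**2 + 5) = p + P*(5 + P*p**2))
-421/m(14, -27) = -421/(-27 + 5*14 + 14**2*(-27)**2) = -421/(-27 + 70 + 196*729) = -421/(-27 + 70 + 142884) = -421/142927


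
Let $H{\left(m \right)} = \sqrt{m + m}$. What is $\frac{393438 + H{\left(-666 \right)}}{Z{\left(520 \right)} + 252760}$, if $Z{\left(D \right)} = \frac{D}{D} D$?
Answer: $\frac{196719}{126640} + \frac{3 i \sqrt{37}}{126640} \approx 1.5534 + 0.0001441 i$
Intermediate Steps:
$Z{\left(D \right)} = D$ ($Z{\left(D \right)} = 1 D = D$)
$H{\left(m \right)} = \sqrt{2} \sqrt{m}$ ($H{\left(m \right)} = \sqrt{2 m} = \sqrt{2} \sqrt{m}$)
$\frac{393438 + H{\left(-666 \right)}}{Z{\left(520 \right)} + 252760} = \frac{393438 + \sqrt{2} \sqrt{-666}}{520 + 252760} = \frac{393438 + \sqrt{2} \cdot 3 i \sqrt{74}}{253280} = \left(393438 + 6 i \sqrt{37}\right) \frac{1}{253280} = \frac{196719}{126640} + \frac{3 i \sqrt{37}}{126640}$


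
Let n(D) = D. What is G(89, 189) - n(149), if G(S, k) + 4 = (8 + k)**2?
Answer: 38656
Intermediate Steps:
G(S, k) = -4 + (8 + k)**2
G(89, 189) - n(149) = (-4 + (8 + 189)**2) - 1*149 = (-4 + 197**2) - 149 = (-4 + 38809) - 149 = 38805 - 149 = 38656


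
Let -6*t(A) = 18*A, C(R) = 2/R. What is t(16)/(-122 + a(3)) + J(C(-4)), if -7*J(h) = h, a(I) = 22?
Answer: 193/350 ≈ 0.55143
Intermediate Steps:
t(A) = -3*A
J(h) = -h/7
t(16)/(-122 + a(3)) + J(C(-4)) = (-3*16)/(-122 + 22) - 2/(7*(-4)) = -48/(-100) - 2*(-1)/(7*4) = -48*(-1/100) - ⅐*(-½) = 12/25 + 1/14 = 193/350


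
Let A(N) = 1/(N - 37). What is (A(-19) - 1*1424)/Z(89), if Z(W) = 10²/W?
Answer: -1419461/1120 ≈ -1267.4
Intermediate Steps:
A(N) = 1/(-37 + N)
Z(W) = 100/W
(A(-19) - 1*1424)/Z(89) = (1/(-37 - 19) - 1*1424)/((100/89)) = (1/(-56) - 1424)/((100*(1/89))) = (-1/56 - 1424)/(100/89) = -79745/56*89/100 = -1419461/1120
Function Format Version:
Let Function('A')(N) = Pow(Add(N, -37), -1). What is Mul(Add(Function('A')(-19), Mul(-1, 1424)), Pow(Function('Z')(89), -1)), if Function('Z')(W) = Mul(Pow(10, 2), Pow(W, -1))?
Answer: Rational(-1419461, 1120) ≈ -1267.4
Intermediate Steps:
Function('A')(N) = Pow(Add(-37, N), -1)
Function('Z')(W) = Mul(100, Pow(W, -1))
Mul(Add(Function('A')(-19), Mul(-1, 1424)), Pow(Function('Z')(89), -1)) = Mul(Add(Pow(Add(-37, -19), -1), Mul(-1, 1424)), Pow(Mul(100, Pow(89, -1)), -1)) = Mul(Add(Pow(-56, -1), -1424), Pow(Mul(100, Rational(1, 89)), -1)) = Mul(Add(Rational(-1, 56), -1424), Pow(Rational(100, 89), -1)) = Mul(Rational(-79745, 56), Rational(89, 100)) = Rational(-1419461, 1120)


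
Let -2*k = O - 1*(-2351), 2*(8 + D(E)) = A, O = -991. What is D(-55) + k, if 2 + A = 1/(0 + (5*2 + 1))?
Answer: -15157/22 ≈ -688.95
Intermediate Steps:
A = -21/11 (A = -2 + 1/(0 + (5*2 + 1)) = -2 + 1/(0 + (10 + 1)) = -2 + 1/(0 + 11) = -2 + 1/11 = -21/11 ≈ -1.9091)
D(E) = -197/22 (D(E) = -8 + (½)*(-21/11) = -8 - 21/22 = -197/22)
k = -680 (k = -(-991 - 1*(-2351))/2 = -(-991 + 2351)/2 = -½*1360 = -680)
D(-55) + k = -197/22 - 680 = -15157/22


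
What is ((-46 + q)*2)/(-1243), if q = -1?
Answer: 94/1243 ≈ 0.075624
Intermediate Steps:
((-46 + q)*2)/(-1243) = ((-46 - 1)*2)/(-1243) = -47*2*(-1/1243) = -94*(-1/1243) = 94/1243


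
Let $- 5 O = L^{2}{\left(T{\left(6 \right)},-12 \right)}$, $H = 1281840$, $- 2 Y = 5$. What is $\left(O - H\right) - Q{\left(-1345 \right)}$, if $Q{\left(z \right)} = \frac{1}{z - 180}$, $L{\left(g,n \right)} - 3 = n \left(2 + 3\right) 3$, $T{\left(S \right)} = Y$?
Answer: $- \frac{1964361344}{1525} \approx -1.2881 \cdot 10^{6}$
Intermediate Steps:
$Y = - \frac{5}{2}$ ($Y = \left(- \frac{1}{2}\right) 5 = - \frac{5}{2} \approx -2.5$)
$T{\left(S \right)} = - \frac{5}{2}$
$L{\left(g,n \right)} = 3 + 15 n$ ($L{\left(g,n \right)} = 3 + n \left(2 + 3\right) 3 = 3 + n 5 \cdot 3 = 3 + 5 n 3 = 3 + 15 n$)
$Q{\left(z \right)} = \frac{1}{-180 + z}$
$O = - \frac{31329}{5}$ ($O = - \frac{\left(3 + 15 \left(-12\right)\right)^{2}}{5} = - \frac{\left(3 - 180\right)^{2}}{5} = - \frac{\left(-177\right)^{2}}{5} = \left(- \frac{1}{5}\right) 31329 = - \frac{31329}{5} \approx -6265.8$)
$\left(O - H\right) - Q{\left(-1345 \right)} = \left(- \frac{31329}{5} - 1281840\right) - \frac{1}{-180 - 1345} = \left(- \frac{31329}{5} - 1281840\right) - \frac{1}{-1525} = - \frac{6440529}{5} - - \frac{1}{1525} = - \frac{6440529}{5} + \frac{1}{1525} = - \frac{1964361344}{1525}$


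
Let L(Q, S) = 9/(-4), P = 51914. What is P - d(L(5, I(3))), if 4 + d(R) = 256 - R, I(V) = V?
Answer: 206639/4 ≈ 51660.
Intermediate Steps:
L(Q, S) = -9/4 (L(Q, S) = 9*(-1/4) = -9/4)
d(R) = 252 - R (d(R) = -4 + (256 - R) = 252 - R)
P - d(L(5, I(3))) = 51914 - (252 - 1*(-9/4)) = 51914 - (252 + 9/4) = 51914 - 1*1017/4 = 51914 - 1017/4 = 206639/4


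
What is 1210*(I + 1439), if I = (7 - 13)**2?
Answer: 1784750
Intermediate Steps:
I = 36 (I = (-6)**2 = 36)
1210*(I + 1439) = 1210*(36 + 1439) = 1210*1475 = 1784750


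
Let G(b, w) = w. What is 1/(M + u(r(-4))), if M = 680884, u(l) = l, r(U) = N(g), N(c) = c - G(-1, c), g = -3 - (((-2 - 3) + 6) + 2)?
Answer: 1/680884 ≈ 1.4687e-6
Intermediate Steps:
g = -6 (g = -3 - ((-5 + 6) + 2) = -3 - (1 + 2) = -3 - 1*3 = -3 - 3 = -6)
N(c) = 0 (N(c) = c - c = 0)
r(U) = 0
1/(M + u(r(-4))) = 1/(680884 + 0) = 1/680884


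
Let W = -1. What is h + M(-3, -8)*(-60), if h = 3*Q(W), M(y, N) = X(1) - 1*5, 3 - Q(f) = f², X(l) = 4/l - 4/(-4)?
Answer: 6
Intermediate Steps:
X(l) = 1 + 4/l (X(l) = 4/l - 4*(-¼) = 4/l + 1 = 1 + 4/l)
Q(f) = 3 - f²
M(y, N) = 0 (M(y, N) = (4 + 1)/1 - 1*5 = 1*5 - 5 = 5 - 5 = 0)
h = 6 (h = 3*(3 - 1*(-1)²) = 3*(3 - 1*1) = 3*(3 - 1) = 3*2 = 6)
h + M(-3, -8)*(-60) = 6 + 0*(-60) = 6 + 0 = 6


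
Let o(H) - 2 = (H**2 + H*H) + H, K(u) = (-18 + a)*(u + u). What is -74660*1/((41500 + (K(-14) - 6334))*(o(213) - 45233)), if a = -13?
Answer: -3733/82373724 ≈ -4.5318e-5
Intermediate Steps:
K(u) = -62*u (K(u) = (-18 - 13)*(u + u) = -62*u)
o(H) = 2 + H + 2*H**2 (o(H) = 2 + ((H**2 + H*H) + H) = 2 + ((H**2 + H**2) + H) = 2 + (2*H**2 + H) = 2 + (H + 2*H**2) = 2 + H + 2*H**2)
-74660*1/((41500 + (K(-14) - 6334))*(o(213) - 45233)) = -74660*1/((41500 + (-62*(-14) - 6334))*((2 + 213 + 2*213**2) - 45233)) = -74660*1/((41500 + (868 - 6334))*((2 + 213 + 2*45369) - 45233)) = -74660*1/((41500 - 5466)*((2 + 213 + 90738) - 45233)) = -74660*1/(36034*(90953 - 45233)) = -74660/(36034*45720) = -74660/1647474480 = -74660*1/1647474480 = -3733/82373724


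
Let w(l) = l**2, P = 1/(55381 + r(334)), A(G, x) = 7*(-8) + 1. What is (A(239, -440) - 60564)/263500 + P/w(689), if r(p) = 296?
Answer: -1602223281207923/6964579334329500 ≈ -0.23005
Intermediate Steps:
A(G, x) = -55 (A(G, x) = -56 + 1 = -55)
P = 1/55677 (P = 1/(55381 + 296) = 1/55677 ≈ 1.7961e-5)
(A(239, -440) - 60564)/263500 + P/w(689) = (-55 - 60564)/263500 + 1/(55677*(689**2)) = -60619*1/263500 + (1/55677)/474721 = -60619/263500 + (1/55677)*(1/474721) = -60619/263500 + 1/26431041117 = -1602223281207923/6964579334329500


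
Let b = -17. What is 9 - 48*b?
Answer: 825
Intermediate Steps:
9 - 48*b = 9 - 48*(-17) = 9 + 816 = 825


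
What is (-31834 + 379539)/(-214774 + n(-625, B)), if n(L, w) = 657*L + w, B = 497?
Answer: -347705/624902 ≈ -0.55642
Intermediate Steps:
n(L, w) = w + 657*L
(-31834 + 379539)/(-214774 + n(-625, B)) = (-31834 + 379539)/(-214774 + (497 + 657*(-625))) = 347705/(-214774 + (497 - 410625)) = 347705/(-214774 - 410128) = 347705/(-624902) = 347705*(-1/624902) = -347705/624902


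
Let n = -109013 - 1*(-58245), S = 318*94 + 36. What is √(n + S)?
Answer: 2*I*√5210 ≈ 144.36*I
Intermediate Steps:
S = 29928 (S = 29892 + 36 = 29928)
n = -50768 (n = -109013 + 58245 = -50768)
√(n + S) = √(-50768 + 29928) = √(-20840) = 2*I*√5210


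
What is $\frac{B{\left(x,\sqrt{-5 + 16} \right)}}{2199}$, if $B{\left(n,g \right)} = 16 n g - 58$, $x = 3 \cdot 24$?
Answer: $- \frac{58}{2199} + \frac{384 \sqrt{11}}{733} \approx 1.7111$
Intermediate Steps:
$x = 72$
$B{\left(n,g \right)} = -58 + 16 g n$ ($B{\left(n,g \right)} = 16 g n - 58 = -58 + 16 g n$)
$\frac{B{\left(x,\sqrt{-5 + 16} \right)}}{2199} = \frac{-58 + 16 \sqrt{-5 + 16} \cdot 72}{2199} = \left(-58 + 16 \sqrt{11} \cdot 72\right) \frac{1}{2199} = \left(-58 + 1152 \sqrt{11}\right) \frac{1}{2199} = - \frac{58}{2199} + \frac{384 \sqrt{11}}{733}$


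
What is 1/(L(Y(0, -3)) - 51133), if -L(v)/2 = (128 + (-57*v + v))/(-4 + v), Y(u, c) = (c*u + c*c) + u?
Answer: -5/254913 ≈ -1.9615e-5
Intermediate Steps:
Y(u, c) = u + c² + c*u (Y(u, c) = (c*u + c²) + u = (c² + c*u) + u = u + c² + c*u)
L(v) = -2*(128 - 56*v)/(-4 + v) (L(v) = -2*(128 + (-57*v + v))/(-4 + v) = -2*(128 - 56*v)/(-4 + v))
1/(L(Y(0, -3)) - 51133) = 1/(16*(-16 + 7*(0 + (-3)² - 3*0))/(-4 + (0 + (-3)² - 3*0)) - 51133) = 1/(16*(-16 + 7*(0 + 9 + 0))/(-4 + (0 + 9 + 0)) - 51133) = 1/(16*(-16 + 7*9)/(-4 + 9) - 51133) = 1/(16*(-16 + 63)/5 - 51133) = 1/(16*(⅕)*47 - 51133) = 1/(752/5 - 51133) = 1/(-254913/5) = -5/254913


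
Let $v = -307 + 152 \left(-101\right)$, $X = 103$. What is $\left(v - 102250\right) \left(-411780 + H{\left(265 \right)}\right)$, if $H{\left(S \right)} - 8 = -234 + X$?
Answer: $48567070827$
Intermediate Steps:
$v = -15659$ ($v = -307 - 15352 = -15659$)
$H{\left(S \right)} = -123$ ($H{\left(S \right)} = 8 + \left(-234 + 103\right) = 8 - 131 = -123$)
$\left(v - 102250\right) \left(-411780 + H{\left(265 \right)}\right) = \left(-15659 - 102250\right) \left(-411780 - 123\right) = \left(-117909\right) \left(-411903\right) = 48567070827$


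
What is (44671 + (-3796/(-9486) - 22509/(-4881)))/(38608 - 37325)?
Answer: 344758572506/9900732663 ≈ 34.822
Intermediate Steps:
(44671 + (-3796/(-9486) - 22509/(-4881)))/(38608 - 37325) = (44671 + (-3796*(-1/9486) - 22509*(-1/4881)))/1283 = (44671 + (1898/4743 + 7503/1627))*(1/1283) = (44671 + 38674775/7716861)*(1/1283) = (344758572506/7716861)*(1/1283) = 344758572506/9900732663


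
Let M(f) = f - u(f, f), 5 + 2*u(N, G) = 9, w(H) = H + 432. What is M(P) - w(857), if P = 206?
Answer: -1085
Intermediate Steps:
w(H) = 432 + H
u(N, G) = 2 (u(N, G) = -5/2 + (1/2)*9 = -5/2 + 9/2 = 2)
M(f) = -2 + f (M(f) = f - 1*2 = f - 2 = -2 + f)
M(P) - w(857) = (-2 + 206) - (432 + 857) = 204 - 1*1289 = 204 - 1289 = -1085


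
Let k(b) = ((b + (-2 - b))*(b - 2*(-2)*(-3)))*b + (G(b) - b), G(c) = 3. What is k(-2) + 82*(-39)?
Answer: -3249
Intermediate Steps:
k(b) = 3 - b + b*(24 - 2*b) (k(b) = ((b + (-2 - b))*(b - 2*(-2)*(-3)))*b + (3 - b) = (-2*(b + 4*(-3)))*b + (3 - b) = (-2*(b - 12))*b + (3 - b) = (-2*(-12 + b))*b + (3 - b) = (24 - 2*b)*b + (3 - b) = b*(24 - 2*b) + (3 - b) = 3 - b + b*(24 - 2*b))
k(-2) + 82*(-39) = (3 - 2*(-2)**2 + 23*(-2)) + 82*(-39) = (3 - 2*4 - 46) - 3198 = (3 - 8 - 46) - 3198 = -51 - 3198 = -3249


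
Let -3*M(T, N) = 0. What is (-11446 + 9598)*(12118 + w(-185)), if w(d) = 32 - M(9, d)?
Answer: -22453200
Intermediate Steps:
M(T, N) = 0 (M(T, N) = -1/3*0 = 0)
w(d) = 32 (w(d) = 32 - 1*0 = 32 + 0 = 32)
(-11446 + 9598)*(12118 + w(-185)) = (-11446 + 9598)*(12118 + 32) = -1848*12150 = -22453200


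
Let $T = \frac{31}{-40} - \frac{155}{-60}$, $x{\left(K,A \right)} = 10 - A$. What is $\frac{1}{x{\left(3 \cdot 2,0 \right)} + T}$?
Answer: $\frac{120}{1417} \approx 0.084686$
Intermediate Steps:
$T = \frac{217}{120}$ ($T = 31 \left(- \frac{1}{40}\right) - - \frac{31}{12} = - \frac{31}{40} + \frac{31}{12} = \frac{217}{120} \approx 1.8083$)
$\frac{1}{x{\left(3 \cdot 2,0 \right)} + T} = \frac{1}{\left(10 - 0\right) + \frac{217}{120}} = \frac{1}{\left(10 + 0\right) + \frac{217}{120}} = \frac{1}{10 + \frac{217}{120}} = \frac{1}{\frac{1417}{120}} = \frac{120}{1417}$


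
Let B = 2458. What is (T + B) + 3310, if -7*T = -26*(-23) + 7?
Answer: 39771/7 ≈ 5681.6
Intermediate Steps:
T = -605/7 (T = -(-26*(-23) + 7)/7 = -(598 + 7)/7 = -1/7*605 = -605/7 ≈ -86.429)
(T + B) + 3310 = (-605/7 + 2458) + 3310 = 16601/7 + 3310 = 39771/7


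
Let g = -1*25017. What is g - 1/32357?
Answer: -809475070/32357 ≈ -25017.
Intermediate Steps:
g = -25017
g - 1/32357 = -25017 - 1/32357 = -809475070/32357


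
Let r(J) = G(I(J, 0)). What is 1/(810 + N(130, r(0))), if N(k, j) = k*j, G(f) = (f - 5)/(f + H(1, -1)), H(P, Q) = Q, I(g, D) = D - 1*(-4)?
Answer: 3/2300 ≈ 0.0013043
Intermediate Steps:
I(g, D) = 4 + D (I(g, D) = D + 4 = 4 + D)
G(f) = (-5 + f)/(-1 + f) (G(f) = (f - 5)/(f - 1) = (-5 + f)/(-1 + f))
r(J) = -⅓ (r(J) = (-5 + (4 + 0))/(-1 + (4 + 0)) = (-5 + 4)/(-1 + 4) = -1/3 = (⅓)*(-1) = -⅓)
N(k, j) = j*k
1/(810 + N(130, r(0))) = 1/(810 - ⅓*130) = 1/(810 - 130/3) = 1/(2300/3) = 3/2300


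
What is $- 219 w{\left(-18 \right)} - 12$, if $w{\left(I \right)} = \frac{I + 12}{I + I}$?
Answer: $- \frac{97}{2} \approx -48.5$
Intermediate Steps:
$w{\left(I \right)} = \frac{12 + I}{2 I}$
$- 219 w{\left(-18 \right)} - 12 = - 219 \frac{12 - 18}{2 \left(-18\right)} - 12 = - 219 \cdot \frac{1}{2} \left(- \frac{1}{18}\right) \left(-6\right) - 12 = \left(-219\right) \frac{1}{6} - 12 = - \frac{73}{2} - 12 = - \frac{97}{2}$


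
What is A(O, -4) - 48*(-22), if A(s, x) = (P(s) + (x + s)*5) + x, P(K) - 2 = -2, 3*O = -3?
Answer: 1027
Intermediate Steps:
O = -1 (O = (1/3)*(-3) = -1)
P(K) = 0 (P(K) = 2 - 2 = 0)
A(s, x) = 5*s + 6*x (A(s, x) = (0 + (x + s)*5) + x = (0 + (s + x)*5) + x = (0 + (5*s + 5*x)) + x = (5*s + 5*x) + x = 5*s + 6*x)
A(O, -4) - 48*(-22) = (5*(-1) + 6*(-4)) - 48*(-22) = (-5 - 24) + 1056 = -29 + 1056 = 1027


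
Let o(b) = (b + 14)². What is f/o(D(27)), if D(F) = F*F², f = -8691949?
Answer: -8691949/387971809 ≈ -0.022404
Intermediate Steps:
D(F) = F³
o(b) = (14 + b)²
f/o(D(27)) = -8691949/(14 + 27³)² = -8691949/(14 + 19683)² = -8691949/(19697²) = -8691949/387971809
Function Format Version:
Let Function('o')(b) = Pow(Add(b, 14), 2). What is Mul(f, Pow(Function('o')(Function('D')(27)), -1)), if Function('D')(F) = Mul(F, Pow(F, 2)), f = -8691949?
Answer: Rational(-8691949, 387971809) ≈ -0.022404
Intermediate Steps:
Function('D')(F) = Pow(F, 3)
Function('o')(b) = Pow(Add(14, b), 2)
Mul(f, Pow(Function('o')(Function('D')(27)), -1)) = Mul(-8691949, Pow(Pow(Add(14, Pow(27, 3)), 2), -1)) = Mul(-8691949, Pow(Pow(Add(14, 19683), 2), -1)) = Mul(-8691949, Pow(Pow(19697, 2), -1)) = Mul(-8691949, Pow(387971809, -1)) = Mul(-8691949, Rational(1, 387971809)) = Rational(-8691949, 387971809)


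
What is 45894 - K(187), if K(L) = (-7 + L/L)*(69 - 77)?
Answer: 45846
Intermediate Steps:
K(L) = 48 (K(L) = (-7 + 1)*(-8) = -6*(-8) = 48)
45894 - K(187) = 45894 - 1*48 = 45894 - 48 = 45846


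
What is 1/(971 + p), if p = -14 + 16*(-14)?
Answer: 1/733 ≈ 0.0013643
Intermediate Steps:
p = -238 (p = -14 - 224 = -238)
1/(971 + p) = 1/(971 - 238) = 1/733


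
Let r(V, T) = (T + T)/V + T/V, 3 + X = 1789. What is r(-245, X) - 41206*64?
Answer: -646115438/245 ≈ -2.6372e+6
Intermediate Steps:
X = 1786 (X = -3 + 1789 = 1786)
r(V, T) = 3*T/V (r(V, T) = (2*T)/V + T/V = 2*T/V + T/V = 3*T/V)
r(-245, X) - 41206*64 = 3*1786/(-245) - 41206*64 = 3*1786*(-1/245) - 2637184 = -5358/245 - 2637184 = -646115438/245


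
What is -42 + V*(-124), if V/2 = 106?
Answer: -26330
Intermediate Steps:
V = 212 (V = 2*106 = 212)
-42 + V*(-124) = -42 + 212*(-124) = -42 - 26288 = -26330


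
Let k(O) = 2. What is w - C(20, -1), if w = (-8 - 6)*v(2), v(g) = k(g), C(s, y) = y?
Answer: -27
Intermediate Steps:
v(g) = 2
w = -28 (w = (-8 - 6)*2 = -14*2 = -28)
w - C(20, -1) = -28 - 1*(-1) = -28 + 1 = -27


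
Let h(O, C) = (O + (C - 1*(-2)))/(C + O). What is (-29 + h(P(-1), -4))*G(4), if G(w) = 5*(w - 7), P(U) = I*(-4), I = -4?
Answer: 835/2 ≈ 417.50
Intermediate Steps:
P(U) = 16 (P(U) = -4*(-4) = 16)
h(O, C) = (2 + C + O)/(C + O) (h(O, C) = (O + (C + 2))/(C + O) = (O + (2 + C))/(C + O) = (2 + C + O)/(C + O))
G(w) = -35 + 5*w (G(w) = 5*(-7 + w) = -35 + 5*w)
(-29 + h(P(-1), -4))*G(4) = (-29 + (2 - 4 + 16)/(-4 + 16))*(-35 + 5*4) = (-29 + 14/12)*(-35 + 20) = (-29 + (1/12)*14)*(-15) = (-29 + 7/6)*(-15) = -167/6*(-15) = 835/2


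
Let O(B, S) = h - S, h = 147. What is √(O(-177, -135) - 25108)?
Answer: I*√24826 ≈ 157.56*I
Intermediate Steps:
O(B, S) = 147 - S
√(O(-177, -135) - 25108) = √((147 - 1*(-135)) - 25108) = √((147 + 135) - 25108) = √(282 - 25108) = √(-24826) = I*√24826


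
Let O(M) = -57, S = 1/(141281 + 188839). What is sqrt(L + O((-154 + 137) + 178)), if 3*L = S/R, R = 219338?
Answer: I*sqrt(381180103877462837145)/2585995020 ≈ 7.5498*I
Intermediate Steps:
S = 1/330120 ≈ 3.0292e-6
L = 1/217223581680 (L = ((1/330120)/219338)/3 = ((1/330120)*(1/219338))/3 = (1/3)*(1/72407860560) = 1/217223581680 ≈ 4.6036e-12)
sqrt(L + O((-154 + 137) + 178)) = sqrt(1/217223581680 - 57) = sqrt(-12381744155759/217223581680) = I*sqrt(381180103877462837145)/2585995020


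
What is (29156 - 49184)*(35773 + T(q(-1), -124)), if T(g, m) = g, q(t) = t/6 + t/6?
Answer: -716454968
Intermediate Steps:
q(t) = t/3 (q(t) = t*(⅙) + t*(⅙) = t/6 + t/6 = t/3)
(29156 - 49184)*(35773 + T(q(-1), -124)) = (29156 - 49184)*(35773 + (⅓)*(-1)) = -20028*(35773 - ⅓) = -20028*107318/3 = -716454968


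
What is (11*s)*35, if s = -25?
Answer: -9625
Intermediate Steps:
(11*s)*35 = (11*(-25))*35 = -275*35 = -9625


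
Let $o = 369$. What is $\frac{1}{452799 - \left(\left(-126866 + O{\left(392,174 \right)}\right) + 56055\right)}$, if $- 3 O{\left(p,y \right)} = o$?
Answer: $\frac{1}{523733} \approx 1.9094 \cdot 10^{-6}$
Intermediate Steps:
$O{\left(p,y \right)} = -123$ ($O{\left(p,y \right)} = \left(- \frac{1}{3}\right) 369 = -123$)
$\frac{1}{452799 - \left(\left(-126866 + O{\left(392,174 \right)}\right) + 56055\right)} = \frac{1}{452799 - \left(\left(-126866 - 123\right) + 56055\right)} = \frac{1}{452799 - \left(-126989 + 56055\right)} = \frac{1}{452799 - -70934} = \frac{1}{452799 + 70934} = \frac{1}{523733}$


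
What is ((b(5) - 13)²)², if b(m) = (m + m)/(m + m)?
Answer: 20736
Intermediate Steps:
b(m) = 1 (b(m) = (2*m)/((2*m)) = (2*m)*(1/(2*m)) = 1)
((b(5) - 13)²)² = ((1 - 13)²)² = ((-12)²)² = 144² = 20736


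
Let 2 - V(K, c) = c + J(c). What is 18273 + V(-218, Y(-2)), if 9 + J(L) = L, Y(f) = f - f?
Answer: 18284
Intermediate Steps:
Y(f) = 0
J(L) = -9 + L
V(K, c) = 11 - 2*c (V(K, c) = 2 - (c + (-9 + c)) = 2 - (-9 + 2*c) = 2 + (9 - 2*c) = 11 - 2*c)
18273 + V(-218, Y(-2)) = 18273 + (11 - 2*0) = 18273 + (11 + 0) = 18273 + 11 = 18284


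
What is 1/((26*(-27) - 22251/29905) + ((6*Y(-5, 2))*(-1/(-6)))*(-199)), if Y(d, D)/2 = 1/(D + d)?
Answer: -89715/51144493 ≈ -0.0017541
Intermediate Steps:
Y(d, D) = 2/(D + d)
1/((26*(-27) - 22251/29905) + ((6*Y(-5, 2))*(-1/(-6)))*(-199)) = 1/((26*(-27) - 22251/29905) + ((6*(2/(2 - 5)))*(-1/(-6)))*(-199)) = 1/((-702 - 22251/29905) + ((6*(2/(-3)))*(-1*(-⅙)))*(-199)) = 1/((-702 - 1*22251/29905) + ((6*(2*(-⅓)))*(⅙))*(-199)) = 1/((-702 - 22251/29905) + ((6*(-⅔))*(⅙))*(-199)) = 1/(-21015561/29905 - 4*⅙*(-199)) = 1/(-21015561/29905 - ⅔*(-199)) = 1/(-21015561/29905 + 398/3) = 1/(-51144493/89715) = -89715/51144493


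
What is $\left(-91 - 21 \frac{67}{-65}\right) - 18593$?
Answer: $- \frac{1213053}{65} \approx -18662.0$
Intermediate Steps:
$\left(-91 - 21 \frac{67}{-65}\right) - 18593 = \left(-91 - 21 \cdot 67 \left(- \frac{1}{65}\right)\right) - 18593 = \left(-91 - - \frac{1407}{65}\right) - 18593 = \left(-91 + \frac{1407}{65}\right) - 18593 = - \frac{4508}{65} - 18593 = - \frac{1213053}{65}$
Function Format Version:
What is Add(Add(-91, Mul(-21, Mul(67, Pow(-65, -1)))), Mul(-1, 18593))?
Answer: Rational(-1213053, 65) ≈ -18662.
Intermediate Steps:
Add(Add(-91, Mul(-21, Mul(67, Pow(-65, -1)))), Mul(-1, 18593)) = Add(Add(-91, Mul(-21, Mul(67, Rational(-1, 65)))), -18593) = Add(Add(-91, Mul(-21, Rational(-67, 65))), -18593) = Add(Add(-91, Rational(1407, 65)), -18593) = Add(Rational(-4508, 65), -18593) = Rational(-1213053, 65)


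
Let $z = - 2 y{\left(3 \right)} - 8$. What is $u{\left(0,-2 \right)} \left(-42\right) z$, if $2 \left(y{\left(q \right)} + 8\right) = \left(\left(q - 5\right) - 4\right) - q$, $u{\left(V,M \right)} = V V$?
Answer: $0$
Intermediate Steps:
$u{\left(V,M \right)} = V^{2}$
$y{\left(q \right)} = - \frac{25}{2}$ ($y{\left(q \right)} = -8 + \frac{\left(\left(q - 5\right) - 4\right) - q}{2} = -8 + \frac{\left(\left(-5 + q\right) - 4\right) - q}{2} = -8 + \frac{\left(-9 + q\right) - q}{2} = -8 + \frac{1}{2} \left(-9\right) = -8 - \frac{9}{2} = - \frac{25}{2}$)
$z = 17$ ($z = \left(-2\right) \left(- \frac{25}{2}\right) - 8 = 25 - 8 = 17$)
$u{\left(0,-2 \right)} \left(-42\right) z = 0^{2} \left(-42\right) 17 = 0 \left(-42\right) 17 = 0 \cdot 17 = 0$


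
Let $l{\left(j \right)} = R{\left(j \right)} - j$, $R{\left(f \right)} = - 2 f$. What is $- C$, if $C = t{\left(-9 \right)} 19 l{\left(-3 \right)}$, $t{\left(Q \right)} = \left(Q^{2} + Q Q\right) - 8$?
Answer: $-26334$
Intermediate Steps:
$t{\left(Q \right)} = -8 + 2 Q^{2}$ ($t{\left(Q \right)} = \left(Q^{2} + Q^{2}\right) - 8 = 2 Q^{2} - 8 = -8 + 2 Q^{2}$)
$l{\left(j \right)} = - 3 j$ ($l{\left(j \right)} = - 2 j - j = - 3 j$)
$C = 26334$ ($C = \left(-8 + 2 \left(-9\right)^{2}\right) 19 \left(\left(-3\right) \left(-3\right)\right) = \left(-8 + 2 \cdot 81\right) 19 \cdot 9 = \left(-8 + 162\right) 19 \cdot 9 = 154 \cdot 19 \cdot 9 = 2926 \cdot 9 = 26334$)
$- C = \left(-1\right) 26334 = -26334$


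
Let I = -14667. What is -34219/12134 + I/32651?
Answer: -1295253947/396187234 ≈ -3.2693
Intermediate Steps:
-34219/12134 + I/32651 = -34219/12134 - 14667/32651 = -1295253947/396187234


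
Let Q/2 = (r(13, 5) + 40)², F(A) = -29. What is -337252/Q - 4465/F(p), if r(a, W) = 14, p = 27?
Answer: 4064893/42282 ≈ 96.138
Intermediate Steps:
Q = 5832 (Q = 2*(14 + 40)² = 2*54² = 2*2916 = 5832)
-337252/Q - 4465/F(p) = -337252/5832 - 4465/(-29) = -337252*1/5832 - 4465*(-1/29) = -84313/1458 + 4465/29 = 4064893/42282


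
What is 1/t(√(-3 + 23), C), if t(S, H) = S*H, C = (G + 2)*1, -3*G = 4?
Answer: 3*√5/20 ≈ 0.33541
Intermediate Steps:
G = -4/3 (G = -⅓*4 = -4/3 ≈ -1.3333)
C = ⅔ (C = (-4/3 + 2)*1 = (⅔)*1 = ⅔ ≈ 0.66667)
t(S, H) = H*S
1/t(√(-3 + 23), C) = 1/(2*√(-3 + 23)/3) = 1/(2*√20/3) = 1/(2*(2*√5)/3) = 1/(4*√5/3) = 3*√5/20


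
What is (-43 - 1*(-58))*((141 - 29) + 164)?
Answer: 4140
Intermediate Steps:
(-43 - 1*(-58))*((141 - 29) + 164) = (-43 + 58)*(112 + 164) = 15*276 = 4140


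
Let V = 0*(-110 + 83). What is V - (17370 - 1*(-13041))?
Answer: -30411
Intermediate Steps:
V = 0 (V = 0*(-27) = 0)
V - (17370 - 1*(-13041)) = 0 - (17370 - 1*(-13041)) = 0 - (17370 + 13041) = 0 - 1*30411 = 0 - 30411 = -30411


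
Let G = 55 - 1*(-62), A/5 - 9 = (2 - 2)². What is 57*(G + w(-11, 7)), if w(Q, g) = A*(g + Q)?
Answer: -3591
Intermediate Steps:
A = 45 (A = 45 + 5*(2 - 2)² = 45 + 5*0² = 45 + 5*0 = 45 + 0 = 45)
G = 117 (G = 55 + 62 = 117)
w(Q, g) = 45*Q + 45*g (w(Q, g) = 45*(g + Q) = 45*(Q + g) = 45*Q + 45*g)
57*(G + w(-11, 7)) = 57*(117 + (45*(-11) + 45*7)) = 57*(117 + (-495 + 315)) = 57*(117 - 180) = 57*(-63) = -3591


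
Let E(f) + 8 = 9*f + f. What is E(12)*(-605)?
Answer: -67760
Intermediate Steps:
E(f) = -8 + 10*f (E(f) = -8 + (9*f + f) = -8 + 10*f)
E(12)*(-605) = (-8 + 10*12)*(-605) = (-8 + 120)*(-605) = 112*(-605) = -67760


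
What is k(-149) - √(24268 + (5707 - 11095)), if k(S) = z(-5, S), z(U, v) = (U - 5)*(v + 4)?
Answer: 1450 - 8*√295 ≈ 1312.6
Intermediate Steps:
z(U, v) = (-5 + U)*(4 + v)
k(S) = -40 - 10*S (k(S) = -20 - 5*S + 4*(-5) - 5*S = -20 - 5*S - 20 - 5*S = -40 - 10*S)
k(-149) - √(24268 + (5707 - 11095)) = (-40 - 10*(-149)) - √(24268 + (5707 - 11095)) = (-40 + 1490) - √(24268 - 5388) = 1450 - √18880 = 1450 - 8*√295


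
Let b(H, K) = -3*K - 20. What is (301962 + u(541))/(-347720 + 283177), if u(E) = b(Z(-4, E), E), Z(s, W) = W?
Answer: -300319/64543 ≈ -4.6530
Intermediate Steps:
b(H, K) = -20 - 3*K
u(E) = -20 - 3*E
(301962 + u(541))/(-347720 + 283177) = (301962 + (-20 - 3*541))/(-347720 + 283177) = (301962 + (-20 - 1623))/(-64543) = (301962 - 1643)*(-1/64543) = 300319*(-1/64543) = -300319/64543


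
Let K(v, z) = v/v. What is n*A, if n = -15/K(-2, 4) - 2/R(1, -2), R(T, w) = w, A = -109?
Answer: 1526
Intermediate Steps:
K(v, z) = 1
n = -14 (n = -15/1 - 2/(-2) = -15*1 - 2*(-½) = -15 + 1 = -14)
n*A = -14*(-109) = 1526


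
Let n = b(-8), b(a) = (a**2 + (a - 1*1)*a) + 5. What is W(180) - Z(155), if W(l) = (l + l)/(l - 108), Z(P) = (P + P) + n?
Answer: -446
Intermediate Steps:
b(a) = 5 + a**2 + a*(-1 + a) (b(a) = (a**2 + (a - 1)*a) + 5 = (a**2 + (-1 + a)*a) + 5 = (a**2 + a*(-1 + a)) + 5 = 5 + a**2 + a*(-1 + a))
n = 141 (n = 5 - 1*(-8) + 2*(-8)**2 = 5 + 8 + 2*64 = 5 + 8 + 128 = 141)
Z(P) = 141 + 2*P (Z(P) = (P + P) + 141 = 2*P + 141 = 141 + 2*P)
W(l) = 2*l/(-108 + l) (W(l) = (2*l)/(-108 + l) = 2*l/(-108 + l))
W(180) - Z(155) = 2*180/(-108 + 180) - (141 + 2*155) = 2*180/72 - (141 + 310) = 2*180*(1/72) - 1*451 = 5 - 451 = -446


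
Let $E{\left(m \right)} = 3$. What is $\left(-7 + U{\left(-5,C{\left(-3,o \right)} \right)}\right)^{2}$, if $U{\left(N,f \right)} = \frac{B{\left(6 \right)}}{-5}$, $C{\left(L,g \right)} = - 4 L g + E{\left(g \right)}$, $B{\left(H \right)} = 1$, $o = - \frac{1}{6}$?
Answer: $\frac{1296}{25} \approx 51.84$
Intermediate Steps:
$o = - \frac{1}{6}$ ($o = \left(-1\right) \frac{1}{6} = - \frac{1}{6} \approx -0.16667$)
$C{\left(L,g \right)} = 3 - 4 L g$ ($C{\left(L,g \right)} = - 4 L g + 3 = 3 - 4 L g$)
$U{\left(N,f \right)} = - \frac{1}{5}$ ($U{\left(N,f \right)} = 1 \frac{1}{-5} = 1 \left(- \frac{1}{5}\right) = - \frac{1}{5}$)
$\left(-7 + U{\left(-5,C{\left(-3,o \right)} \right)}\right)^{2} = \left(-7 - \frac{1}{5}\right)^{2} = \left(- \frac{36}{5}\right)^{2} = \frac{1296}{25}$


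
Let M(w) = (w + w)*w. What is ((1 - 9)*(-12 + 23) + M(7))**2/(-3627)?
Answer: -100/3627 ≈ -0.027571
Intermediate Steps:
M(w) = 2*w**2 (M(w) = (2*w)*w = 2*w**2)
((1 - 9)*(-12 + 23) + M(7))**2/(-3627) = ((1 - 9)*(-12 + 23) + 2*7**2)**2/(-3627) = (-8*11 + 2*49)**2*(-1/3627) = (-88 + 98)**2*(-1/3627) = 10**2*(-1/3627) = 100*(-1/3627) = -100/3627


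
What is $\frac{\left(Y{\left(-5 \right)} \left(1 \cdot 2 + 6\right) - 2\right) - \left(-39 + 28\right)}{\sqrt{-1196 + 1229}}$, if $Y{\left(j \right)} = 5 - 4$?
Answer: $\frac{17 \sqrt{33}}{33} \approx 2.9593$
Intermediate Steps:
$Y{\left(j \right)} = 1$
$\frac{\left(Y{\left(-5 \right)} \left(1 \cdot 2 + 6\right) - 2\right) - \left(-39 + 28\right)}{\sqrt{-1196 + 1229}} = \frac{\left(1 \left(1 \cdot 2 + 6\right) - 2\right) - \left(-39 + 28\right)}{\sqrt{-1196 + 1229}} = \frac{\left(1 \left(2 + 6\right) - 2\right) - -11}{\sqrt{33}} = \left(\left(1 \cdot 8 - 2\right) + 11\right) \frac{\sqrt{33}}{33} = \left(\left(8 - 2\right) + 11\right) \frac{\sqrt{33}}{33} = \left(6 + 11\right) \frac{\sqrt{33}}{33} = 17 \frac{\sqrt{33}}{33} = \frac{17 \sqrt{33}}{33}$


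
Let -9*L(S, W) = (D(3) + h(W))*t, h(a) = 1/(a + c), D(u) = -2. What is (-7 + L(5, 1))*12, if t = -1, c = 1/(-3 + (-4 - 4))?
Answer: -426/5 ≈ -85.200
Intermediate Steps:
c = -1/11 (c = 1/(-3 - 8) = 1/(-11) = -1/11 ≈ -0.090909)
h(a) = 1/(-1/11 + a) (h(a) = 1/(a - 1/11) = 1/(-1/11 + a))
L(S, W) = -2/9 + 11/(9*(-1 + 11*W)) (L(S, W) = -(-2 + 11/(-1 + 11*W))*(-1)/9 = -(2 - 11/(-1 + 11*W))/9 = -2/9 + 11/(9*(-1 + 11*W)))
(-7 + L(5, 1))*12 = (-7 + (13 - 22*1)/(9*(-1 + 11*1)))*12 = (-7 + (13 - 22)/(9*(-1 + 11)))*12 = (-7 + (1/9)*(-9)/10)*12 = (-7 + (1/9)*(1/10)*(-9))*12 = (-7 - 1/10)*12 = -71/10*12 = -426/5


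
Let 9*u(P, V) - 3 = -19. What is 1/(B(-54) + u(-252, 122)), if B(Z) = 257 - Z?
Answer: 9/2783 ≈ 0.0032339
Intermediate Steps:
u(P, V) = -16/9 (u(P, V) = ⅓ + (⅑)*(-19) = ⅓ - 19/9 = -16/9)
1/(B(-54) + u(-252, 122)) = 1/((257 - 1*(-54)) - 16/9) = 1/((257 + 54) - 16/9) = 1/(311 - 16/9) = 1/(2783/9) = 9/2783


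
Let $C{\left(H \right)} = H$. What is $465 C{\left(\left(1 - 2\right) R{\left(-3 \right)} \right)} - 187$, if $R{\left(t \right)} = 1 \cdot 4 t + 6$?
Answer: $2603$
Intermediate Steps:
$R{\left(t \right)} = 6 + 4 t$ ($R{\left(t \right)} = 4 t + 6 = 6 + 4 t$)
$465 C{\left(\left(1 - 2\right) R{\left(-3 \right)} \right)} - 187 = 465 \left(1 - 2\right) \left(6 + 4 \left(-3\right)\right) - 187 = 465 \left(- (6 - 12)\right) - 187 = 465 \left(\left(-1\right) \left(-6\right)\right) - 187 = 465 \cdot 6 - 187 = 2790 - 187 = 2603$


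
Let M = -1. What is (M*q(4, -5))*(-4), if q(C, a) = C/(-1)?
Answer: -16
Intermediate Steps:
q(C, a) = -C (q(C, a) = C*(-1) = -C)
(M*q(4, -5))*(-4) = -(-1)*4*(-4) = -1*(-4)*(-4) = 4*(-4) = -16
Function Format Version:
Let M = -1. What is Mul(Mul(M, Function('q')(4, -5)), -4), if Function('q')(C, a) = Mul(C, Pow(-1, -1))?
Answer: -16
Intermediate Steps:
Function('q')(C, a) = Mul(-1, C) (Function('q')(C, a) = Mul(C, -1) = Mul(-1, C))
Mul(Mul(M, Function('q')(4, -5)), -4) = Mul(Mul(-1, Mul(-1, 4)), -4) = Mul(Mul(-1, -4), -4) = Mul(4, -4) = -16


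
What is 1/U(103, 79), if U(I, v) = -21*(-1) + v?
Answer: 1/100 ≈ 0.010000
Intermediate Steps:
U(I, v) = 21 + v
1/U(103, 79) = 1/(21 + 79) = 1/100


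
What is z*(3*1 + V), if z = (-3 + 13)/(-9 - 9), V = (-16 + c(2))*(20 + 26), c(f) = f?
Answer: 3205/9 ≈ 356.11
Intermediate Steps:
V = -644 (V = (-16 + 2)*(20 + 26) = -14*46 = -644)
z = -5/9 (z = 10/(-18) = 10*(-1/18) = -5/9 ≈ -0.55556)
z*(3*1 + V) = -5*(3*1 - 644)/9 = -5*(3 - 644)/9 = -5/9*(-641) = 3205/9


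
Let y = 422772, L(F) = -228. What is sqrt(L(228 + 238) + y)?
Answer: 4*sqrt(26409) ≈ 650.03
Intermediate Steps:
sqrt(L(228 + 238) + y) = sqrt(-228 + 422772) = sqrt(422544) = 4*sqrt(26409)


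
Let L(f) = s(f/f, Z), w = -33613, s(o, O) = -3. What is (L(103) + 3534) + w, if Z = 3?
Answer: -30082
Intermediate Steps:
L(f) = -3
(L(103) + 3534) + w = (-3 + 3534) - 33613 = 3531 - 33613 = -30082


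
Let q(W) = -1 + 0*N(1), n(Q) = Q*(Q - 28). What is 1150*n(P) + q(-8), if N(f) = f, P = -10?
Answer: 436999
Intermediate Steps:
n(Q) = Q*(-28 + Q)
q(W) = -1 (q(W) = -1 + 0*1 = -1 + 0 = -1)
1150*n(P) + q(-8) = 1150*(-10*(-28 - 10)) - 1 = 1150*(-10*(-38)) - 1 = 1150*380 - 1 = 437000 - 1 = 436999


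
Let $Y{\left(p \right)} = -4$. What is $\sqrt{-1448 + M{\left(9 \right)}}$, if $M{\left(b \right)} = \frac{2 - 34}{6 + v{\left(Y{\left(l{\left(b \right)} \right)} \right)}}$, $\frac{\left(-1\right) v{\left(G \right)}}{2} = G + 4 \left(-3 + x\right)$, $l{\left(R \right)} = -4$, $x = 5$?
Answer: $2 i \sqrt{358} \approx 37.842 i$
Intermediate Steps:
$v{\left(G \right)} = -16 - 2 G$ ($v{\left(G \right)} = - 2 \left(G + 4 \left(-3 + 5\right)\right) = - 2 \left(G + 4 \cdot 2\right) = - 2 \left(G + 8\right) = - 2 \left(8 + G\right) = -16 - 2 G$)
$M{\left(b \right)} = 16$ ($M{\left(b \right)} = \frac{2 - 34}{6 - 8} = - \frac{32}{6 + \left(-16 + 8\right)} = - \frac{32}{6 - 8} = - \frac{32}{-2} = \left(-32\right) \left(- \frac{1}{2}\right) = 16$)
$\sqrt{-1448 + M{\left(9 \right)}} = \sqrt{-1448 + 16} = \sqrt{-1432} = 2 i \sqrt{358}$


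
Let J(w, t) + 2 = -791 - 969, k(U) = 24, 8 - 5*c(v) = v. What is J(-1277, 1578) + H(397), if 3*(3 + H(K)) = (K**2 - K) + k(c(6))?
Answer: 50647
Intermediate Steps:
c(v) = 8/5 - v/5
J(w, t) = -1762 (J(w, t) = -2 + (-791 - 969) = -2 - 1760 = -1762)
H(K) = 5 - K/3 + K**2/3 (H(K) = -3 + ((K**2 - K) + 24)/3 = -3 + (24 + K**2 - K)/3 = -3 + (8 - K/3 + K**2/3) = 5 - K/3 + K**2/3)
J(-1277, 1578) + H(397) = -1762 + (5 - 1/3*397 + (1/3)*397**2) = -1762 + (5 - 397/3 + (1/3)*157609) = -1762 + (5 - 397/3 + 157609/3) = -1762 + 52409 = 50647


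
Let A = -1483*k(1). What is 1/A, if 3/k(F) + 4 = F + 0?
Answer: 1/1483 ≈ 0.00067431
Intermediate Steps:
k(F) = 3/(-4 + F) (k(F) = 3/(-4 + (F + 0)) = 3/(-4 + F))
A = 1483 (A = -4449/(-4 + 1) = -4449/(-3) = -4449*(-1)/3 = -1483*(-1) = 1483)
1/A = 1/1483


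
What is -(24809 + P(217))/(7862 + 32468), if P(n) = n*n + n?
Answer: -14423/8066 ≈ -1.7881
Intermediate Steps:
P(n) = n + n² (P(n) = n² + n = n + n²)
-(24809 + P(217))/(7862 + 32468) = -(24809 + 217*(1 + 217))/(7862 + 32468) = -(24809 + 217*218)/40330 = -(24809 + 47306)/40330 = -72115/40330 = -1*14423/8066 = -14423/8066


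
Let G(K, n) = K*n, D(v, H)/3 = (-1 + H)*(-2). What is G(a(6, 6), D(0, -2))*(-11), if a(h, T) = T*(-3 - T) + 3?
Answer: 10098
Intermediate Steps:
a(h, T) = 3 + T*(-3 - T)
D(v, H) = 6 - 6*H (D(v, H) = 3*((-1 + H)*(-2)) = 3*(2 - 2*H) = 6 - 6*H)
G(a(6, 6), D(0, -2))*(-11) = ((3 - 1*6**2 - 3*6)*(6 - 6*(-2)))*(-11) = ((3 - 1*36 - 18)*(6 + 12))*(-11) = ((3 - 36 - 18)*18)*(-11) = -51*18*(-11) = -918*(-11) = 10098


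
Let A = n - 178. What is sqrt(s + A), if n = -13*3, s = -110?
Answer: I*sqrt(327) ≈ 18.083*I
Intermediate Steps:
n = -39
A = -217 (A = -39 - 178 = -217)
sqrt(s + A) = sqrt(-110 - 217) = sqrt(-327) = I*sqrt(327)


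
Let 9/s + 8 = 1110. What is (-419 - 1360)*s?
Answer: -16011/1102 ≈ -14.529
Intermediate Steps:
s = 9/1102 (s = 9/(-8 + 1110) = 9/1102 ≈ 0.0081670)
(-419 - 1360)*s = (-419 - 1360)*(9/1102) = -1779*9/1102 = -16011/1102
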